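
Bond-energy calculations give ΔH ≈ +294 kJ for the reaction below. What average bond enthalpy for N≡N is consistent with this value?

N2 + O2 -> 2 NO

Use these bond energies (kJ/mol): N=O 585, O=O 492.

D(N≡N) ≈ 972 kJ/mol

Let D be the N≡N bond energy.
Σ(broken) = 1×D + 1×492 = 492 + D
Σ(formed) = 2×585 = 1170
ΔH = Σ(broken) − Σ(formed) = (492 + D) − (1170) = −678 + D
Setting this equal to +294 kJ gives D = 972 kJ/mol.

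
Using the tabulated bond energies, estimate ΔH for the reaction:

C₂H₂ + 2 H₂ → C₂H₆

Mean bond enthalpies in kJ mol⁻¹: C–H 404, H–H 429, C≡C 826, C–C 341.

Bonds broken (reactants):
  C≡C: 1 × 826 = 826
  C–H: 2 × 404 = 808
  H–H: 2 × 429 = 858
  Σ(broken) = 2492 kJ
Bonds formed (products):
  C–C: 1 × 341 = 341
  C–H: 6 × 404 = 2424
  Σ(formed) = 2765 kJ
ΔH = Σ(broken) − Σ(formed) = 2492 − 2765 = −273 kJ

ΔH ≈ −273 kJ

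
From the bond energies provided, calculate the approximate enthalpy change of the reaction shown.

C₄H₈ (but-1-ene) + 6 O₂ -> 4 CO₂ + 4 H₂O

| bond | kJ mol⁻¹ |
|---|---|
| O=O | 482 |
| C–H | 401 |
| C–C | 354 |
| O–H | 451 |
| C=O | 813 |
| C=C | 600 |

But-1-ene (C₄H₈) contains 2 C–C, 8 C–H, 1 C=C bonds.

Bonds broken (reactants):
  C–C: 2 × 354 = 708
  C–H: 8 × 401 = 3208
  C=C: 1 × 600 = 600
  O=O: 6 × 482 = 2892
  Σ(broken) = 7408 kJ
Bonds formed (products):
  C=O: 8 × 813 = 6504
  O–H: 8 × 451 = 3608
  Σ(formed) = 10112 kJ
ΔH = Σ(broken) − Σ(formed) = 7408 − 10112 = −2704 kJ

ΔH ≈ −2704 kJ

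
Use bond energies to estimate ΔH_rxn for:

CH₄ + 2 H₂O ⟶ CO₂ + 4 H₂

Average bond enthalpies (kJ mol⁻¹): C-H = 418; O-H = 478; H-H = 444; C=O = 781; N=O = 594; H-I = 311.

ΔH ≈ +246 kJ

Bonds broken (reactants):
  C-H: 4 × 418 = 1672
  O-H: 4 × 478 = 1912
  Σ(broken) = 3584 kJ
Bonds formed (products):
  C=O: 2 × 781 = 1562
  H-H: 4 × 444 = 1776
  Σ(formed) = 3338 kJ
ΔH = Σ(broken) − Σ(formed) = 3584 − 3338 = +246 kJ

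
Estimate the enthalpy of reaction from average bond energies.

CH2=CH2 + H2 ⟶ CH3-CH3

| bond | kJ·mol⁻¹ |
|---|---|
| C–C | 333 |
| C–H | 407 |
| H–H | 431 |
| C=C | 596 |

Bonds broken (reactants):
  C–H: 4 × 407 = 1628
  C=C: 1 × 596 = 596
  H–H: 1 × 431 = 431
  Σ(broken) = 2655 kJ
Bonds formed (products):
  C–C: 1 × 333 = 333
  C–H: 6 × 407 = 2442
  Σ(formed) = 2775 kJ
ΔH = Σ(broken) − Σ(formed) = 2655 − 2775 = −120 kJ

ΔH ≈ −120 kJ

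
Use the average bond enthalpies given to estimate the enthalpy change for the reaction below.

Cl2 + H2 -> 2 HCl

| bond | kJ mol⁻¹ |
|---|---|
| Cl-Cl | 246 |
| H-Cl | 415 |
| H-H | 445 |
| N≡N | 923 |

ΔH ≈ −139 kJ

Bonds broken (reactants):
  Cl-Cl: 1 × 246 = 246
  H-H: 1 × 445 = 445
  Σ(broken) = 691 kJ
Bonds formed (products):
  H-Cl: 2 × 415 = 830
  Σ(formed) = 830 kJ
ΔH = Σ(broken) − Σ(formed) = 691 − 830 = −139 kJ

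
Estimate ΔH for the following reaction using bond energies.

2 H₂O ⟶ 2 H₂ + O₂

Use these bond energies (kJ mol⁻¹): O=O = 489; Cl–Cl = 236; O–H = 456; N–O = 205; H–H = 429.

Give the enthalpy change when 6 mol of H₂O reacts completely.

Bonds broken (reactants):
  O–H: 4 × 456 = 1824
  Σ(broken) = 1824 kJ
Bonds formed (products):
  H–H: 2 × 429 = 858
  O=O: 1 × 489 = 489
  Σ(formed) = 1347 kJ
ΔH = Σ(broken) − Σ(formed) = 1824 − 1347 = +477 kJ
For 3× the reaction as written: 3 × (+477) = +1431 kJ

ΔH = +1431 kJ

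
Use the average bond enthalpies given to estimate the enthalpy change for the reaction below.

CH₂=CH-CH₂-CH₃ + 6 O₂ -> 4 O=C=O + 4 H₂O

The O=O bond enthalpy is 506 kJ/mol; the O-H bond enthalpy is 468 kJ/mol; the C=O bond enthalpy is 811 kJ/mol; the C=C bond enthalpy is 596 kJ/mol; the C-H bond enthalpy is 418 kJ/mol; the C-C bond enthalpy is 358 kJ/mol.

ΔH ≈ −2540 kJ

Bonds broken (reactants):
  C-C: 2 × 358 = 716
  C-H: 8 × 418 = 3344
  C=C: 1 × 596 = 596
  O=O: 6 × 506 = 3036
  Σ(broken) = 7692 kJ
Bonds formed (products):
  C=O: 8 × 811 = 6488
  O-H: 8 × 468 = 3744
  Σ(formed) = 10232 kJ
ΔH = Σ(broken) − Σ(formed) = 7692 − 10232 = −2540 kJ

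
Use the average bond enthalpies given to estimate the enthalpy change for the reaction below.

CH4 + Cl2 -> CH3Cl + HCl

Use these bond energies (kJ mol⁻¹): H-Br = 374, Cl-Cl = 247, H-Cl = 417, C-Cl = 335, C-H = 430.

ΔH ≈ −75 kJ

Bonds broken (reactants):
  C-H: 4 × 430 = 1720
  Cl-Cl: 1 × 247 = 247
  Σ(broken) = 1967 kJ
Bonds formed (products):
  C-Cl: 1 × 335 = 335
  C-H: 3 × 430 = 1290
  H-Cl: 1 × 417 = 417
  Σ(formed) = 2042 kJ
ΔH = Σ(broken) − Σ(formed) = 1967 − 2042 = −75 kJ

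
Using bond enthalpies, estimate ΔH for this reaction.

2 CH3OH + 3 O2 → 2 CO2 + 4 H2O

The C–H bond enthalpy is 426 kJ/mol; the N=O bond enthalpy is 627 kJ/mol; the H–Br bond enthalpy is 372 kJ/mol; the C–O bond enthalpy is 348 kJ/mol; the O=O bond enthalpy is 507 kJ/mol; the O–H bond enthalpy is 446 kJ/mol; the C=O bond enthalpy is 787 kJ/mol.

Bonds broken (reactants):
  C–H: 6 × 426 = 2556
  C–O: 2 × 348 = 696
  O–H: 2 × 446 = 892
  O=O: 3 × 507 = 1521
  Σ(broken) = 5665 kJ
Bonds formed (products):
  C=O: 4 × 787 = 3148
  O–H: 8 × 446 = 3568
  Σ(formed) = 6716 kJ
ΔH = Σ(broken) − Σ(formed) = 5665 − 6716 = −1051 kJ

ΔH ≈ −1051 kJ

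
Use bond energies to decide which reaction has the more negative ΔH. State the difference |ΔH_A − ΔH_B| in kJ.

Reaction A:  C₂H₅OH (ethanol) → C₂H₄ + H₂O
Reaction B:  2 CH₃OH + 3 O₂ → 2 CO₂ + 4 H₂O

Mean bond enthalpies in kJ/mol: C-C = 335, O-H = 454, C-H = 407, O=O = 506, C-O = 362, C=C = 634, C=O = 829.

Reaction A:
  Bonds broken (reactants):
    C-C: 1 × 335 = 335
    C-H: 5 × 407 = 2035
    C-O: 1 × 362 = 362
    O-H: 1 × 454 = 454
    Σ(broken) = 3186 kJ
  Bonds formed (products):
    C-H: 4 × 407 = 1628
    C=C: 1 × 634 = 634
    O-H: 2 × 454 = 908
    Σ(formed) = 3170 kJ
  ΔH_A = 3186 − 3170 = +16 kJ
Reaction B:
  Bonds broken (reactants):
    C-H: 6 × 407 = 2442
    C-O: 2 × 362 = 724
    O-H: 2 × 454 = 908
    O=O: 3 × 506 = 1518
    Σ(broken) = 5592 kJ
  Bonds formed (products):
    C=O: 4 × 829 = 3316
    O-H: 8 × 454 = 3632
    Σ(formed) = 6948 kJ
  ΔH_B = 5592 − 6948 = −1356 kJ
ΔH_A − ΔH_B = +1372 kJ, so reaction B has the more negative ΔH; |ΔH_A − ΔH_B| = 1372 kJ.

Reaction B, by 1372 kJ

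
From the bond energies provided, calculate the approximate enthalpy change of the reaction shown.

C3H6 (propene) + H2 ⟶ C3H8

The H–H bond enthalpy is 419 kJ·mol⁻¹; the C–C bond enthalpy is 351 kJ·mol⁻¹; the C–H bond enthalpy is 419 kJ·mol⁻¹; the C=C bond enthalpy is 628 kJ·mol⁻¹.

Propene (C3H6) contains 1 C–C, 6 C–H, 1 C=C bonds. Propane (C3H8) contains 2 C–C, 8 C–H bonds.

ΔH ≈ −142 kJ

Bonds broken (reactants):
  C–C: 1 × 351 = 351
  C–H: 6 × 419 = 2514
  C=C: 1 × 628 = 628
  H–H: 1 × 419 = 419
  Σ(broken) = 3912 kJ
Bonds formed (products):
  C–C: 2 × 351 = 702
  C–H: 8 × 419 = 3352
  Σ(formed) = 4054 kJ
ΔH = Σ(broken) − Σ(formed) = 3912 − 4054 = −142 kJ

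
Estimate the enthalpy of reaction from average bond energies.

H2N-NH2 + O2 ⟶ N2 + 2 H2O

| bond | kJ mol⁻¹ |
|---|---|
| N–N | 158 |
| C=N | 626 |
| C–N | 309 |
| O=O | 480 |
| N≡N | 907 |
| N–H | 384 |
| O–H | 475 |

Bonds broken (reactants):
  N–H: 4 × 384 = 1536
  N–N: 1 × 158 = 158
  O=O: 1 × 480 = 480
  Σ(broken) = 2174 kJ
Bonds formed (products):
  N≡N: 1 × 907 = 907
  O–H: 4 × 475 = 1900
  Σ(formed) = 2807 kJ
ΔH = Σ(broken) − Σ(formed) = 2174 − 2807 = −633 kJ

ΔH ≈ −633 kJ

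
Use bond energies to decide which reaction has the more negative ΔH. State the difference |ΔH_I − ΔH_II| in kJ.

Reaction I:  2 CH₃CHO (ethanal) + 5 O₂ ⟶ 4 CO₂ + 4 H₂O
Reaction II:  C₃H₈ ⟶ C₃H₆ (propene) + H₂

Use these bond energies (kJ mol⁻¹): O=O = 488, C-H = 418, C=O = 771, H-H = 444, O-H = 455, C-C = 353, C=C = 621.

Reaction I:
  Bonds broken (reactants):
    C-C: 2 × 353 = 706
    C-H: 8 × 418 = 3344
    C=O: 2 × 771 = 1542
    O=O: 5 × 488 = 2440
    Σ(broken) = 8032 kJ
  Bonds formed (products):
    C=O: 8 × 771 = 6168
    O-H: 8 × 455 = 3640
    Σ(formed) = 9808 kJ
  ΔH_I = 8032 − 9808 = −1776 kJ
Reaction II:
  Bonds broken (reactants):
    C-C: 2 × 353 = 706
    C-H: 8 × 418 = 3344
    Σ(broken) = 4050 kJ
  Bonds formed (products):
    C-C: 1 × 353 = 353
    C-H: 6 × 418 = 2508
    C=C: 1 × 621 = 621
    H-H: 1 × 444 = 444
    Σ(formed) = 3926 kJ
  ΔH_II = 4050 − 3926 = +124 kJ
ΔH_I − ΔH_II = −1900 kJ, so reaction I has the more negative ΔH; |ΔH_I − ΔH_II| = 1900 kJ.

Reaction I, by 1900 kJ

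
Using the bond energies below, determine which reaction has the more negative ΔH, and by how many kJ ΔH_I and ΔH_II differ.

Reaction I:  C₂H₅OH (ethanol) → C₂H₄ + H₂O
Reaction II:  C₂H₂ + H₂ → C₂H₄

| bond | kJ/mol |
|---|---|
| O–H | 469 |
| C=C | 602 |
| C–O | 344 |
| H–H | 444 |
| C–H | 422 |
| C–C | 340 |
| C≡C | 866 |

Reaction II, by 171 kJ

Reaction I:
  Bonds broken (reactants):
    C–C: 1 × 340 = 340
    C–H: 5 × 422 = 2110
    C–O: 1 × 344 = 344
    O–H: 1 × 469 = 469
    Σ(broken) = 3263 kJ
  Bonds formed (products):
    C–H: 4 × 422 = 1688
    C=C: 1 × 602 = 602
    O–H: 2 × 469 = 938
    Σ(formed) = 3228 kJ
  ΔH_I = 3263 − 3228 = +35 kJ
Reaction II:
  Bonds broken (reactants):
    C≡C: 1 × 866 = 866
    C–H: 2 × 422 = 844
    H–H: 1 × 444 = 444
    Σ(broken) = 2154 kJ
  Bonds formed (products):
    C–H: 4 × 422 = 1688
    C=C: 1 × 602 = 602
    Σ(formed) = 2290 kJ
  ΔH_II = 2154 − 2290 = −136 kJ
ΔH_I − ΔH_II = +171 kJ, so reaction II has the more negative ΔH; |ΔH_I − ΔH_II| = 171 kJ.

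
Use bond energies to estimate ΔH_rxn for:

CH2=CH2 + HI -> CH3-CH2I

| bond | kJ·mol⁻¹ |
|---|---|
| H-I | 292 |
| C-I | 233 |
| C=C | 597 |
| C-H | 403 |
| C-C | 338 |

Bonds broken (reactants):
  C-H: 4 × 403 = 1612
  C=C: 1 × 597 = 597
  H-I: 1 × 292 = 292
  Σ(broken) = 2501 kJ
Bonds formed (products):
  C-C: 1 × 338 = 338
  C-H: 5 × 403 = 2015
  C-I: 1 × 233 = 233
  Σ(formed) = 2586 kJ
ΔH = Σ(broken) − Σ(formed) = 2501 − 2586 = −85 kJ

ΔH ≈ −85 kJ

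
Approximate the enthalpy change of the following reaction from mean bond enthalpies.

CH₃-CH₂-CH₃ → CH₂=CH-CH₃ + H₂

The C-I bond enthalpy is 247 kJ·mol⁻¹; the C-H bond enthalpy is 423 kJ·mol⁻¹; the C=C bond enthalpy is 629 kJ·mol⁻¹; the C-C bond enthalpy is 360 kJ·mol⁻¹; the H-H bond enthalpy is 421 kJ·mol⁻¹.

ΔH ≈ +156 kJ

Bonds broken (reactants):
  C-C: 2 × 360 = 720
  C-H: 8 × 423 = 3384
  Σ(broken) = 4104 kJ
Bonds formed (products):
  C-C: 1 × 360 = 360
  C-H: 6 × 423 = 2538
  C=C: 1 × 629 = 629
  H-H: 1 × 421 = 421
  Σ(formed) = 3948 kJ
ΔH = Σ(broken) − Σ(formed) = 4104 − 3948 = +156 kJ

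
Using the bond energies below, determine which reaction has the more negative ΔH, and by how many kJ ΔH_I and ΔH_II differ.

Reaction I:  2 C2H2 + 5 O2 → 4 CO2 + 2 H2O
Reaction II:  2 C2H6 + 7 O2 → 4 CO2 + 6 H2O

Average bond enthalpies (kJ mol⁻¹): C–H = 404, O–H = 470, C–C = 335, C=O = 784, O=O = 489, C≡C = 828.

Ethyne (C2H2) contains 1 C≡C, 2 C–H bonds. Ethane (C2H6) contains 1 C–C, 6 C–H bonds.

Reaction I:
  Bonds broken (reactants):
    C≡C: 2 × 828 = 1656
    C–H: 4 × 404 = 1616
    O=O: 5 × 489 = 2445
    Σ(broken) = 5717 kJ
  Bonds formed (products):
    C=O: 8 × 784 = 6272
    O–H: 4 × 470 = 1880
    Σ(formed) = 8152 kJ
  ΔH_I = 5717 − 8152 = −2435 kJ
Reaction II:
  Bonds broken (reactants):
    C–C: 2 × 335 = 670
    C–H: 12 × 404 = 4848
    O=O: 7 × 489 = 3423
    Σ(broken) = 8941 kJ
  Bonds formed (products):
    C=O: 8 × 784 = 6272
    O–H: 12 × 470 = 5640
    Σ(formed) = 11912 kJ
  ΔH_II = 8941 − 11912 = −2971 kJ
ΔH_I − ΔH_II = +536 kJ, so reaction II has the more negative ΔH; |ΔH_I − ΔH_II| = 536 kJ.

Reaction II, by 536 kJ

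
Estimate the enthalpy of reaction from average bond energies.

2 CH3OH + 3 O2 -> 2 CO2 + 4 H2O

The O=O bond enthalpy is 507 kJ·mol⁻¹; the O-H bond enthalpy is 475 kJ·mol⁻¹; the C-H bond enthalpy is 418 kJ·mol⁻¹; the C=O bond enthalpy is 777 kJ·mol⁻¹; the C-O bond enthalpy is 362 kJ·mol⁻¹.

ΔH ≈ −1205 kJ

Bonds broken (reactants):
  C-H: 6 × 418 = 2508
  C-O: 2 × 362 = 724
  O-H: 2 × 475 = 950
  O=O: 3 × 507 = 1521
  Σ(broken) = 5703 kJ
Bonds formed (products):
  C=O: 4 × 777 = 3108
  O-H: 8 × 475 = 3800
  Σ(formed) = 6908 kJ
ΔH = Σ(broken) − Σ(formed) = 5703 − 6908 = −1205 kJ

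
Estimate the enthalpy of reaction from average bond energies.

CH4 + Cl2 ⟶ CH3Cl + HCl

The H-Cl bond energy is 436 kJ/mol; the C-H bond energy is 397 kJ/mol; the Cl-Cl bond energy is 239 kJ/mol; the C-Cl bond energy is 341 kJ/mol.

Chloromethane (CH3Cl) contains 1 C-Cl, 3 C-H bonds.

ΔH ≈ −141 kJ

Bonds broken (reactants):
  C-H: 4 × 397 = 1588
  Cl-Cl: 1 × 239 = 239
  Σ(broken) = 1827 kJ
Bonds formed (products):
  C-Cl: 1 × 341 = 341
  C-H: 3 × 397 = 1191
  H-Cl: 1 × 436 = 436
  Σ(formed) = 1968 kJ
ΔH = Σ(broken) − Σ(formed) = 1827 − 1968 = −141 kJ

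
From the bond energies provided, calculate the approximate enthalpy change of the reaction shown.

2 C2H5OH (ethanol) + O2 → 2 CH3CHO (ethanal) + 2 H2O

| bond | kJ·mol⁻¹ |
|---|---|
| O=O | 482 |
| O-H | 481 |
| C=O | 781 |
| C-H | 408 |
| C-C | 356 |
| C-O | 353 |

Bonds broken (reactants):
  C-C: 2 × 356 = 712
  C-H: 10 × 408 = 4080
  C-O: 2 × 353 = 706
  O-H: 2 × 481 = 962
  O=O: 1 × 482 = 482
  Σ(broken) = 6942 kJ
Bonds formed (products):
  C-C: 2 × 356 = 712
  C-H: 8 × 408 = 3264
  C=O: 2 × 781 = 1562
  O-H: 4 × 481 = 1924
  Σ(formed) = 7462 kJ
ΔH = Σ(broken) − Σ(formed) = 6942 − 7462 = −520 kJ

ΔH ≈ −520 kJ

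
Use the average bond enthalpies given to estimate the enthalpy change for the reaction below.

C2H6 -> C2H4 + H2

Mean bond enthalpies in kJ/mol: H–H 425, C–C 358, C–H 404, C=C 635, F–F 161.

ΔH ≈ +106 kJ

Bonds broken (reactants):
  C–C: 1 × 358 = 358
  C–H: 6 × 404 = 2424
  Σ(broken) = 2782 kJ
Bonds formed (products):
  C–H: 4 × 404 = 1616
  C=C: 1 × 635 = 635
  H–H: 1 × 425 = 425
  Σ(formed) = 2676 kJ
ΔH = Σ(broken) − Σ(formed) = 2782 − 2676 = +106 kJ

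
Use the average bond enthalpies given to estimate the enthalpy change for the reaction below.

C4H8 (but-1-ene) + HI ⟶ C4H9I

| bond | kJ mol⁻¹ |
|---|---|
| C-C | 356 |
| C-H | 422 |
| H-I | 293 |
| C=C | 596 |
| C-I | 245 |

ΔH ≈ −134 kJ

Bonds broken (reactants):
  C-C: 2 × 356 = 712
  C-H: 8 × 422 = 3376
  C=C: 1 × 596 = 596
  H-I: 1 × 293 = 293
  Σ(broken) = 4977 kJ
Bonds formed (products):
  C-C: 3 × 356 = 1068
  C-H: 9 × 422 = 3798
  C-I: 1 × 245 = 245
  Σ(formed) = 5111 kJ
ΔH = Σ(broken) − Σ(formed) = 4977 − 5111 = −134 kJ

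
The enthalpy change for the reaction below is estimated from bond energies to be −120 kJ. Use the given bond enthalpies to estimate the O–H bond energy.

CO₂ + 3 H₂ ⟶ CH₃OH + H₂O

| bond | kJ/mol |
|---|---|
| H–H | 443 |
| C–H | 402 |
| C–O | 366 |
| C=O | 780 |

D(O–H) ≈ 479 kJ/mol

Let D be the O–H bond energy.
Σ(broken) = 2×780 + 3×443 = 2889
Σ(formed) = 3×402 + 1×366 + 3×D = 1572 + 3D
ΔH = Σ(broken) − Σ(formed) = (2889) − (1572 + 3D) = +1317 − 3D
Setting this equal to −120 kJ gives 3D = 1437, so D = 479 kJ/mol.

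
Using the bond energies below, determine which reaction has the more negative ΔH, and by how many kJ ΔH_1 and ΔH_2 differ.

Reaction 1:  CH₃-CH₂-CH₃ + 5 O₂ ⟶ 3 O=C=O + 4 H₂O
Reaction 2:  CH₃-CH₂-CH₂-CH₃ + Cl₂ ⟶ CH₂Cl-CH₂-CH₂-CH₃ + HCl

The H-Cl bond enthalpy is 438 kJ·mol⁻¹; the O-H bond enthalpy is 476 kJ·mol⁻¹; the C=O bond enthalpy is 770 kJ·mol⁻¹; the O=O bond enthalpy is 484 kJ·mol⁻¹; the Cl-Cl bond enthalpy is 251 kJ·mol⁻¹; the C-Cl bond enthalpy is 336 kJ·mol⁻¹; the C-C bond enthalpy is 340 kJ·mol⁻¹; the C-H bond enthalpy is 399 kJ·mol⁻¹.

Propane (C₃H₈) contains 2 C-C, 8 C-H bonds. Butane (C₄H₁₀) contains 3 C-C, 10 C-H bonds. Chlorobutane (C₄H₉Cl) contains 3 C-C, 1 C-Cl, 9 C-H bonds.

Reaction 1:
  Bonds broken (reactants):
    C-C: 2 × 340 = 680
    C-H: 8 × 399 = 3192
    O=O: 5 × 484 = 2420
    Σ(broken) = 6292 kJ
  Bonds formed (products):
    C=O: 6 × 770 = 4620
    O-H: 8 × 476 = 3808
    Σ(formed) = 8428 kJ
  ΔH_1 = 6292 − 8428 = −2136 kJ
Reaction 2:
  Bonds broken (reactants):
    C-C: 3 × 340 = 1020
    C-H: 10 × 399 = 3990
    Cl-Cl: 1 × 251 = 251
    Σ(broken) = 5261 kJ
  Bonds formed (products):
    C-C: 3 × 340 = 1020
    C-Cl: 1 × 336 = 336
    C-H: 9 × 399 = 3591
    H-Cl: 1 × 438 = 438
    Σ(formed) = 5385 kJ
  ΔH_2 = 5261 − 5385 = −124 kJ
ΔH_1 − ΔH_2 = −2012 kJ, so reaction 1 has the more negative ΔH; |ΔH_1 − ΔH_2| = 2012 kJ.

Reaction 1, by 2012 kJ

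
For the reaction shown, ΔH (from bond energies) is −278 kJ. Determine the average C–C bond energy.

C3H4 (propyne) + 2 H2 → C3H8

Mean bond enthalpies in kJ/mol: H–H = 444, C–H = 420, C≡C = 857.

D(C–C) ≈ 343 kJ/mol

Let D be the C–C bond energy.
Σ(broken) = 1×857 + 1×D + 4×420 + 2×444 = 3425 + D
Σ(formed) = 2×D + 8×420 = 3360 + 2D
ΔH = Σ(broken) − Σ(formed) = (3425 + D) − (3360 + 2D) = +65 − D
Setting this equal to −278 kJ gives D = 343 kJ/mol.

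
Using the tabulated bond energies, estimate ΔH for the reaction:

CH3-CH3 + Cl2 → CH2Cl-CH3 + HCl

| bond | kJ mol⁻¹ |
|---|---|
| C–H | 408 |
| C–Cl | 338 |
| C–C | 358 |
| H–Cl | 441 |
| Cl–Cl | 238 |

Bonds broken (reactants):
  C–C: 1 × 358 = 358
  C–H: 6 × 408 = 2448
  Cl–Cl: 1 × 238 = 238
  Σ(broken) = 3044 kJ
Bonds formed (products):
  C–C: 1 × 358 = 358
  C–Cl: 1 × 338 = 338
  C–H: 5 × 408 = 2040
  H–Cl: 1 × 441 = 441
  Σ(formed) = 3177 kJ
ΔH = Σ(broken) − Σ(formed) = 3044 − 3177 = −133 kJ

ΔH ≈ −133 kJ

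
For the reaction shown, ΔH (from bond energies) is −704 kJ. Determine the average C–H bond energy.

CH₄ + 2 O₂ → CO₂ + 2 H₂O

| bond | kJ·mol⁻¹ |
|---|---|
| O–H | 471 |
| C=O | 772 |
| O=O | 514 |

D(C–H) ≈ 424 kJ/mol

Let D be the C–H bond energy.
Σ(broken) = 4×D + 2×514 = 1028 + 4D
Σ(formed) = 2×772 + 4×471 = 3428
ΔH = Σ(broken) − Σ(formed) = (1028 + 4D) − (3428) = −2400 + 4D
Setting this equal to −704 kJ gives 4D = 1696, so D = 424 kJ/mol.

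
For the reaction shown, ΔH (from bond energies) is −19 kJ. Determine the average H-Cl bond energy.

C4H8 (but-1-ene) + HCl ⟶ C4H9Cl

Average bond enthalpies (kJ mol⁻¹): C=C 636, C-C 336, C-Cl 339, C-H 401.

D(H-Cl) ≈ 421 kJ/mol

Let D be the H-Cl bond energy.
Σ(broken) = 2×336 + 8×401 + 1×636 + 1×D = 4516 + D
Σ(formed) = 3×336 + 1×339 + 9×401 = 4956
ΔH = Σ(broken) − Σ(formed) = (4516 + D) − (4956) = −440 + D
Setting this equal to −19 kJ gives D = 421 kJ/mol.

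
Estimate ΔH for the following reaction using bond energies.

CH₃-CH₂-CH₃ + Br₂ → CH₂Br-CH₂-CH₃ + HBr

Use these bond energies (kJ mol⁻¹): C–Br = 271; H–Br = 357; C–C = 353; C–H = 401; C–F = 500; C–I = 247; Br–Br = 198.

Bonds broken (reactants):
  Br–Br: 1 × 198 = 198
  C–C: 2 × 353 = 706
  C–H: 8 × 401 = 3208
  Σ(broken) = 4112 kJ
Bonds formed (products):
  C–Br: 1 × 271 = 271
  C–C: 2 × 353 = 706
  C–H: 7 × 401 = 2807
  H–Br: 1 × 357 = 357
  Σ(formed) = 4141 kJ
ΔH = Σ(broken) − Σ(formed) = 4112 − 4141 = −29 kJ

ΔH ≈ −29 kJ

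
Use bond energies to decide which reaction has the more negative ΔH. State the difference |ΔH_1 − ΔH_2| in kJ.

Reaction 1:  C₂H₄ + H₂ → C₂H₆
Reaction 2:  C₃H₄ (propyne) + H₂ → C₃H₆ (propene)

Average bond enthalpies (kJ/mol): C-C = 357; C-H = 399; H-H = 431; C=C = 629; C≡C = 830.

Reaction 2, by 71 kJ

Reaction 1:
  Bonds broken (reactants):
    C-H: 4 × 399 = 1596
    C=C: 1 × 629 = 629
    H-H: 1 × 431 = 431
    Σ(broken) = 2656 kJ
  Bonds formed (products):
    C-C: 1 × 357 = 357
    C-H: 6 × 399 = 2394
    Σ(formed) = 2751 kJ
  ΔH_1 = 2656 − 2751 = −95 kJ
Reaction 2:
  Bonds broken (reactants):
    C≡C: 1 × 830 = 830
    C-C: 1 × 357 = 357
    C-H: 4 × 399 = 1596
    H-H: 1 × 431 = 431
    Σ(broken) = 3214 kJ
  Bonds formed (products):
    C-C: 1 × 357 = 357
    C-H: 6 × 399 = 2394
    C=C: 1 × 629 = 629
    Σ(formed) = 3380 kJ
  ΔH_2 = 3214 − 3380 = −166 kJ
ΔH_1 − ΔH_2 = +71 kJ, so reaction 2 has the more negative ΔH; |ΔH_1 − ΔH_2| = 71 kJ.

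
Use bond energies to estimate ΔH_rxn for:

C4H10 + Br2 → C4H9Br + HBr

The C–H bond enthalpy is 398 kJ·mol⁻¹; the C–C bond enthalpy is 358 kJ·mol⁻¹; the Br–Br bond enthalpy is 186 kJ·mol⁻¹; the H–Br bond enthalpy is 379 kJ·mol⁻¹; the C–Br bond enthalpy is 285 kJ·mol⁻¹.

ΔH ≈ −80 kJ

Bonds broken (reactants):
  Br–Br: 1 × 186 = 186
  C–C: 3 × 358 = 1074
  C–H: 10 × 398 = 3980
  Σ(broken) = 5240 kJ
Bonds formed (products):
  C–Br: 1 × 285 = 285
  C–C: 3 × 358 = 1074
  C–H: 9 × 398 = 3582
  H–Br: 1 × 379 = 379
  Σ(formed) = 5320 kJ
ΔH = Σ(broken) − Σ(formed) = 5240 − 5320 = −80 kJ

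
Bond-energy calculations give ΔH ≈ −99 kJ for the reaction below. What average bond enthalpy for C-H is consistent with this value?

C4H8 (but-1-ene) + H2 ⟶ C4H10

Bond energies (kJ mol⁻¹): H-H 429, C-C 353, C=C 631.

D(C-H) ≈ 403 kJ/mol

Let D be the C-H bond energy.
Σ(broken) = 2×353 + 8×D + 1×631 + 1×429 = 1766 + 8D
Σ(formed) = 3×353 + 10×D = 1059 + 10D
ΔH = Σ(broken) − Σ(formed) = (1766 + 8D) − (1059 + 10D) = +707 − 2D
Setting this equal to −99 kJ gives 2D = 806, so D = 403 kJ/mol.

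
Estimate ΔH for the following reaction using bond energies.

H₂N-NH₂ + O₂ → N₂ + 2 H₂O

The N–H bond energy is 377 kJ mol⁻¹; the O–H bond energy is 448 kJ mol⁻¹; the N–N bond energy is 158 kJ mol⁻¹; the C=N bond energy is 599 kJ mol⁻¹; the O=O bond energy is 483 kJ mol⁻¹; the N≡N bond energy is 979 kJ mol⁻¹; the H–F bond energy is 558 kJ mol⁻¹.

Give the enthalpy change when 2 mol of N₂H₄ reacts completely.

Bonds broken (reactants):
  N–H: 4 × 377 = 1508
  N–N: 1 × 158 = 158
  O=O: 1 × 483 = 483
  Σ(broken) = 2149 kJ
Bonds formed (products):
  N≡N: 1 × 979 = 979
  O–H: 4 × 448 = 1792
  Σ(formed) = 2771 kJ
ΔH = Σ(broken) − Σ(formed) = 2149 − 2771 = −622 kJ
For 2× the reaction as written: 2 × (−622) = −1244 kJ

ΔH = −1244 kJ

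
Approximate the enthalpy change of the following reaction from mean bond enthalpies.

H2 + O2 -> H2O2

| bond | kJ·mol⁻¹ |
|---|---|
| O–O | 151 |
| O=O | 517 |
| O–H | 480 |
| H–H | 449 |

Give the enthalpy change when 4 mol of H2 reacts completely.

Bonds broken (reactants):
  H–H: 1 × 449 = 449
  O=O: 1 × 517 = 517
  Σ(broken) = 966 kJ
Bonds formed (products):
  O–H: 2 × 480 = 960
  O–O: 1 × 151 = 151
  Σ(formed) = 1111 kJ
ΔH = Σ(broken) − Σ(formed) = 966 − 1111 = −145 kJ
For 4× the reaction as written: 4 × (−145) = −580 kJ

ΔH = −580 kJ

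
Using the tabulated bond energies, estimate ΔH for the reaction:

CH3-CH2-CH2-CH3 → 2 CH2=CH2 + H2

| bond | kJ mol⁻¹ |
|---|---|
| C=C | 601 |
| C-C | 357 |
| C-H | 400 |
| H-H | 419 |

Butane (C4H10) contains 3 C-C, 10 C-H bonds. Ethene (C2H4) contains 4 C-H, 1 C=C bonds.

ΔH ≈ +250 kJ

Bonds broken (reactants):
  C-C: 3 × 357 = 1071
  C-H: 10 × 400 = 4000
  Σ(broken) = 5071 kJ
Bonds formed (products):
  C-H: 8 × 400 = 3200
  C=C: 2 × 601 = 1202
  H-H: 1 × 419 = 419
  Σ(formed) = 4821 kJ
ΔH = Σ(broken) − Σ(formed) = 5071 − 4821 = +250 kJ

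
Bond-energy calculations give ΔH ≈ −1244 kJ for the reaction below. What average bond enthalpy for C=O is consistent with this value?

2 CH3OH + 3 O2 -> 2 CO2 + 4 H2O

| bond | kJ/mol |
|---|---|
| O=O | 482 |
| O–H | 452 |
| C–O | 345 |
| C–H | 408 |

D(C=O) ≈ 779 kJ/mol

Let D be the C=O bond energy.
Σ(broken) = 6×408 + 2×345 + 2×452 + 3×482 = 5488
Σ(formed) = 4×D + 8×452 = 3616 + 4D
ΔH = Σ(broken) − Σ(formed) = (5488) − (3616 + 4D) = +1872 − 4D
Setting this equal to −1244 kJ gives 4D = 3116, so D = 779 kJ/mol.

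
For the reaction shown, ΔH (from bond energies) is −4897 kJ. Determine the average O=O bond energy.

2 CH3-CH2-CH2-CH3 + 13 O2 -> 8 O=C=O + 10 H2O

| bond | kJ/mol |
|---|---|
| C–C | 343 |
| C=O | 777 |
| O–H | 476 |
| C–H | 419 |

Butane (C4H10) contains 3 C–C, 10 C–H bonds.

Let D be the O=O bond energy.
Σ(broken) = 6×343 + 20×419 + 13×D = 10438 + 13D
Σ(formed) = 16×777 + 20×476 = 21952
ΔH = Σ(broken) − Σ(formed) = (10438 + 13D) − (21952) = −11514 + 13D
Setting this equal to −4897 kJ gives 13D = 6617, so D = 509 kJ/mol.

D(O=O) ≈ 509 kJ/mol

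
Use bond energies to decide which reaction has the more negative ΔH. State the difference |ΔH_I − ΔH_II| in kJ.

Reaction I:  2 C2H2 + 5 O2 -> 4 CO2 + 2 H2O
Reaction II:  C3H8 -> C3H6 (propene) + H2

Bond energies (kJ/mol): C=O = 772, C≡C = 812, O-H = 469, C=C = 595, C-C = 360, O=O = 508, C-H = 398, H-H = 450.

Reaction I, by 2407 kJ

Reaction I:
  Bonds broken (reactants):
    C≡C: 2 × 812 = 1624
    C-H: 4 × 398 = 1592
    O=O: 5 × 508 = 2540
    Σ(broken) = 5756 kJ
  Bonds formed (products):
    C=O: 8 × 772 = 6176
    O-H: 4 × 469 = 1876
    Σ(formed) = 8052 kJ
  ΔH_I = 5756 − 8052 = −2296 kJ
Reaction II:
  Bonds broken (reactants):
    C-C: 2 × 360 = 720
    C-H: 8 × 398 = 3184
    Σ(broken) = 3904 kJ
  Bonds formed (products):
    C-C: 1 × 360 = 360
    C-H: 6 × 398 = 2388
    C=C: 1 × 595 = 595
    H-H: 1 × 450 = 450
    Σ(formed) = 3793 kJ
  ΔH_II = 3904 − 3793 = +111 kJ
ΔH_I − ΔH_II = −2407 kJ, so reaction I has the more negative ΔH; |ΔH_I − ΔH_II| = 2407 kJ.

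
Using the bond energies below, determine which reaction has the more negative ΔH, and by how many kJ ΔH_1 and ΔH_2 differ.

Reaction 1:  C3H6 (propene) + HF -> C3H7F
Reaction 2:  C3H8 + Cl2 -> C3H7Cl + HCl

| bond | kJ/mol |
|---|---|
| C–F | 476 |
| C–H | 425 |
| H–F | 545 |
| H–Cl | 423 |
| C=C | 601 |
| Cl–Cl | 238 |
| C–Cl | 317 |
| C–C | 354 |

Reaction 1:
  Bonds broken (reactants):
    C–C: 1 × 354 = 354
    C–H: 6 × 425 = 2550
    C=C: 1 × 601 = 601
    H–F: 1 × 545 = 545
    Σ(broken) = 4050 kJ
  Bonds formed (products):
    C–C: 2 × 354 = 708
    C–F: 1 × 476 = 476
    C–H: 7 × 425 = 2975
    Σ(formed) = 4159 kJ
  ΔH_1 = 4050 − 4159 = −109 kJ
Reaction 2:
  Bonds broken (reactants):
    C–C: 2 × 354 = 708
    C–H: 8 × 425 = 3400
    Cl–Cl: 1 × 238 = 238
    Σ(broken) = 4346 kJ
  Bonds formed (products):
    C–C: 2 × 354 = 708
    C–Cl: 1 × 317 = 317
    C–H: 7 × 425 = 2975
    H–Cl: 1 × 423 = 423
    Σ(formed) = 4423 kJ
  ΔH_2 = 4346 − 4423 = −77 kJ
ΔH_1 − ΔH_2 = −32 kJ, so reaction 1 has the more negative ΔH; |ΔH_1 − ΔH_2| = 32 kJ.

Reaction 1, by 32 kJ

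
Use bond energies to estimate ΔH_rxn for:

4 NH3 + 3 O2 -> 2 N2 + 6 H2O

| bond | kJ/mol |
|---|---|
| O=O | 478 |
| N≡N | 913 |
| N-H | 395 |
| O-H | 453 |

Bonds broken (reactants):
  N-H: 12 × 395 = 4740
  O=O: 3 × 478 = 1434
  Σ(broken) = 6174 kJ
Bonds formed (products):
  N≡N: 2 × 913 = 1826
  O-H: 12 × 453 = 5436
  Σ(formed) = 7262 kJ
ΔH = Σ(broken) − Σ(formed) = 6174 − 7262 = −1088 kJ

ΔH ≈ −1088 kJ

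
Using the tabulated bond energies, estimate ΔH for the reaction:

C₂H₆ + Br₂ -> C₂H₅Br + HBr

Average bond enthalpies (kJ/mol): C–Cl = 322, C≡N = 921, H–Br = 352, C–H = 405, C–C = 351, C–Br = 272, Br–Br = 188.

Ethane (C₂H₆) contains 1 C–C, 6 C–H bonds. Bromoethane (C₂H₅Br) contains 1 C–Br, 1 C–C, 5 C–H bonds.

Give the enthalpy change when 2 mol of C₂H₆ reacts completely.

ΔH = −62 kJ

Bonds broken (reactants):
  Br–Br: 1 × 188 = 188
  C–C: 1 × 351 = 351
  C–H: 6 × 405 = 2430
  Σ(broken) = 2969 kJ
Bonds formed (products):
  C–Br: 1 × 272 = 272
  C–C: 1 × 351 = 351
  C–H: 5 × 405 = 2025
  H–Br: 1 × 352 = 352
  Σ(formed) = 3000 kJ
ΔH = Σ(broken) − Σ(formed) = 2969 − 3000 = −31 kJ
For 2× the reaction as written: 2 × (−31) = −62 kJ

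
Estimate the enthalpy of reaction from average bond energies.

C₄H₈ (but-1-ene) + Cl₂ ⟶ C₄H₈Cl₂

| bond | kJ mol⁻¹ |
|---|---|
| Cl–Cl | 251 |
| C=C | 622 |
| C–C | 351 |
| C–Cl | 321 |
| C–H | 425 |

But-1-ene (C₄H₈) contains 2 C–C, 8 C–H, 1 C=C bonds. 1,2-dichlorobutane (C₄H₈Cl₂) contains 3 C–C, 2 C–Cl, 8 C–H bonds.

Bonds broken (reactants):
  C–C: 2 × 351 = 702
  C–H: 8 × 425 = 3400
  C=C: 1 × 622 = 622
  Cl–Cl: 1 × 251 = 251
  Σ(broken) = 4975 kJ
Bonds formed (products):
  C–C: 3 × 351 = 1053
  C–Cl: 2 × 321 = 642
  C–H: 8 × 425 = 3400
  Σ(formed) = 5095 kJ
ΔH = Σ(broken) − Σ(formed) = 4975 − 5095 = −120 kJ

ΔH ≈ −120 kJ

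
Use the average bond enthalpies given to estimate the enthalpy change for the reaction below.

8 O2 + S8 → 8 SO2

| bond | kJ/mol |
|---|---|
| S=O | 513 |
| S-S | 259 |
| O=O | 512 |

ΔH ≈ −2040 kJ

Bonds broken (reactants):
  O=O: 8 × 512 = 4096
  S-S: 8 × 259 = 2072
  Σ(broken) = 6168 kJ
Bonds formed (products):
  S=O: 16 × 513 = 8208
  Σ(formed) = 8208 kJ
ΔH = Σ(broken) − Σ(formed) = 6168 − 8208 = −2040 kJ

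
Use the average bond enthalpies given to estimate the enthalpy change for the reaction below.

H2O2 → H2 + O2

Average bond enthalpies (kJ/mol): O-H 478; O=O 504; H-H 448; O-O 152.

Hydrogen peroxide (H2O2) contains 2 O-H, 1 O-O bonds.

ΔH ≈ +156 kJ

Bonds broken (reactants):
  O-H: 2 × 478 = 956
  O-O: 1 × 152 = 152
  Σ(broken) = 1108 kJ
Bonds formed (products):
  H-H: 1 × 448 = 448
  O=O: 1 × 504 = 504
  Σ(formed) = 952 kJ
ΔH = Σ(broken) − Σ(formed) = 1108 − 952 = +156 kJ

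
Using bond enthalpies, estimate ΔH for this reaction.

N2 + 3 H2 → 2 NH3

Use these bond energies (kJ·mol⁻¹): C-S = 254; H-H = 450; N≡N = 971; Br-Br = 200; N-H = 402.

ΔH ≈ −91 kJ

Bonds broken (reactants):
  H-H: 3 × 450 = 1350
  N≡N: 1 × 971 = 971
  Σ(broken) = 2321 kJ
Bonds formed (products):
  N-H: 6 × 402 = 2412
  Σ(formed) = 2412 kJ
ΔH = Σ(broken) − Σ(formed) = 2321 − 2412 = −91 kJ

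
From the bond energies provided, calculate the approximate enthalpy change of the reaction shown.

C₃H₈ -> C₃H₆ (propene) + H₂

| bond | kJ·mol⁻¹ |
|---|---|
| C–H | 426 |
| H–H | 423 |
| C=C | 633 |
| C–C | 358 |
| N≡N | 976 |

ΔH ≈ +154 kJ

Bonds broken (reactants):
  C–C: 2 × 358 = 716
  C–H: 8 × 426 = 3408
  Σ(broken) = 4124 kJ
Bonds formed (products):
  C–C: 1 × 358 = 358
  C–H: 6 × 426 = 2556
  C=C: 1 × 633 = 633
  H–H: 1 × 423 = 423
  Σ(formed) = 3970 kJ
ΔH = Σ(broken) − Σ(formed) = 4124 − 3970 = +154 kJ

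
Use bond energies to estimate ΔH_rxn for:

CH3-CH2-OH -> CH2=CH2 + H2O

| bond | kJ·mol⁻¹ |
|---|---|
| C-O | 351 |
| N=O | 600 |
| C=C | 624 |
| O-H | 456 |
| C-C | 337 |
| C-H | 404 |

Bonds broken (reactants):
  C-C: 1 × 337 = 337
  C-H: 5 × 404 = 2020
  C-O: 1 × 351 = 351
  O-H: 1 × 456 = 456
  Σ(broken) = 3164 kJ
Bonds formed (products):
  C-H: 4 × 404 = 1616
  C=C: 1 × 624 = 624
  O-H: 2 × 456 = 912
  Σ(formed) = 3152 kJ
ΔH = Σ(broken) − Σ(formed) = 3164 − 3152 = +12 kJ

ΔH ≈ +12 kJ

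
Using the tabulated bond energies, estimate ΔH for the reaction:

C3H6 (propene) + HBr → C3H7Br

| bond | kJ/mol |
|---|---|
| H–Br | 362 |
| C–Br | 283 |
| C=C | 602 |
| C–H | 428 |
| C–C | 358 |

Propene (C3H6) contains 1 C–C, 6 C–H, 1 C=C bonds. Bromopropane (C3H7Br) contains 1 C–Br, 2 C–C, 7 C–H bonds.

ΔH ≈ −105 kJ

Bonds broken (reactants):
  C–C: 1 × 358 = 358
  C–H: 6 × 428 = 2568
  C=C: 1 × 602 = 602
  H–Br: 1 × 362 = 362
  Σ(broken) = 3890 kJ
Bonds formed (products):
  C–Br: 1 × 283 = 283
  C–C: 2 × 358 = 716
  C–H: 7 × 428 = 2996
  Σ(formed) = 3995 kJ
ΔH = Σ(broken) − Σ(formed) = 3890 − 3995 = −105 kJ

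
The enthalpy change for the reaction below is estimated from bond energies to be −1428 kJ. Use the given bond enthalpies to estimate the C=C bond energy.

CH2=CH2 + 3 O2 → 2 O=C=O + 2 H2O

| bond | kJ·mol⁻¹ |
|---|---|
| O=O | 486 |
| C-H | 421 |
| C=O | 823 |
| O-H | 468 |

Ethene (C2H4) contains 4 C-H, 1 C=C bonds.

Let D be the C=C bond energy.
Σ(broken) = 4×421 + 1×D + 3×486 = 3142 + D
Σ(formed) = 4×823 + 4×468 = 5164
ΔH = Σ(broken) − Σ(formed) = (3142 + D) − (5164) = −2022 + D
Setting this equal to −1428 kJ gives D = 594 kJ/mol.

D(C=C) ≈ 594 kJ/mol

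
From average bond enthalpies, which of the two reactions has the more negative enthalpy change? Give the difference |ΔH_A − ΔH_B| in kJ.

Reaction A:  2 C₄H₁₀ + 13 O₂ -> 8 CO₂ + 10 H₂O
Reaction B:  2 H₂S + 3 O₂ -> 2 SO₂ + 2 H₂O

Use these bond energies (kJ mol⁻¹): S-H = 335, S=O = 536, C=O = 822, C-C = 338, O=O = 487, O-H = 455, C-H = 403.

Reaction A:
  Bonds broken (reactants):
    C-C: 6 × 338 = 2028
    C-H: 20 × 403 = 8060
    O=O: 13 × 487 = 6331
    Σ(broken) = 16419 kJ
  Bonds formed (products):
    C=O: 16 × 822 = 13152
    O-H: 20 × 455 = 9100
    Σ(formed) = 22252 kJ
  ΔH_A = 16419 − 22252 = −5833 kJ
Reaction B:
  Bonds broken (reactants):
    O=O: 3 × 487 = 1461
    S-H: 4 × 335 = 1340
    Σ(broken) = 2801 kJ
  Bonds formed (products):
    O-H: 4 × 455 = 1820
    S=O: 4 × 536 = 2144
    Σ(formed) = 3964 kJ
  ΔH_B = 2801 − 3964 = −1163 kJ
ΔH_A − ΔH_B = −4670 kJ, so reaction A has the more negative ΔH; |ΔH_A − ΔH_B| = 4670 kJ.

Reaction A, by 4670 kJ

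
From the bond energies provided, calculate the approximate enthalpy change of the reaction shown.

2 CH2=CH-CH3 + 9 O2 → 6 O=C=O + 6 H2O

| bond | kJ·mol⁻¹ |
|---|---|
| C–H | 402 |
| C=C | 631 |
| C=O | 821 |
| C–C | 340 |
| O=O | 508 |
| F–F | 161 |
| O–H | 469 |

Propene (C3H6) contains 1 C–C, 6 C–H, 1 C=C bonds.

ΔH ≈ −4142 kJ

Bonds broken (reactants):
  C–C: 2 × 340 = 680
  C–H: 12 × 402 = 4824
  C=C: 2 × 631 = 1262
  O=O: 9 × 508 = 4572
  Σ(broken) = 11338 kJ
Bonds formed (products):
  C=O: 12 × 821 = 9852
  O–H: 12 × 469 = 5628
  Σ(formed) = 15480 kJ
ΔH = Σ(broken) − Σ(formed) = 11338 − 15480 = −4142 kJ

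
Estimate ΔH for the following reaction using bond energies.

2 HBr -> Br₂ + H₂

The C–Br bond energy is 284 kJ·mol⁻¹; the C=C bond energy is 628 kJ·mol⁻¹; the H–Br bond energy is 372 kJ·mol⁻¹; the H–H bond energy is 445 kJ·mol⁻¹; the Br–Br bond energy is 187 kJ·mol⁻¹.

Bonds broken (reactants):
  H–Br: 2 × 372 = 744
  Σ(broken) = 744 kJ
Bonds formed (products):
  Br–Br: 1 × 187 = 187
  H–H: 1 × 445 = 445
  Σ(formed) = 632 kJ
ΔH = Σ(broken) − Σ(formed) = 744 − 632 = +112 kJ

ΔH ≈ +112 kJ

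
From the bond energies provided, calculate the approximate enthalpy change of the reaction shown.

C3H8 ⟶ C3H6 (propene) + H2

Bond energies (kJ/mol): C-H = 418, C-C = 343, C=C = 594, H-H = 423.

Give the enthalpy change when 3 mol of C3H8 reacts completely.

Bonds broken (reactants):
  C-C: 2 × 343 = 686
  C-H: 8 × 418 = 3344
  Σ(broken) = 4030 kJ
Bonds formed (products):
  C-C: 1 × 343 = 343
  C-H: 6 × 418 = 2508
  C=C: 1 × 594 = 594
  H-H: 1 × 423 = 423
  Σ(formed) = 3868 kJ
ΔH = Σ(broken) − Σ(formed) = 4030 − 3868 = +162 kJ
For 3× the reaction as written: 3 × (+162) = +486 kJ

ΔH = +486 kJ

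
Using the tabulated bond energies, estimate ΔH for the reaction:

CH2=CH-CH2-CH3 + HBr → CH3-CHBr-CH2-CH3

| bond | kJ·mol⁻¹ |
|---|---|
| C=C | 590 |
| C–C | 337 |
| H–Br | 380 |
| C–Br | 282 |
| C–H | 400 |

Bonds broken (reactants):
  C–C: 2 × 337 = 674
  C–H: 8 × 400 = 3200
  C=C: 1 × 590 = 590
  H–Br: 1 × 380 = 380
  Σ(broken) = 4844 kJ
Bonds formed (products):
  C–Br: 1 × 282 = 282
  C–C: 3 × 337 = 1011
  C–H: 9 × 400 = 3600
  Σ(formed) = 4893 kJ
ΔH = Σ(broken) − Σ(formed) = 4844 − 4893 = −49 kJ

ΔH ≈ −49 kJ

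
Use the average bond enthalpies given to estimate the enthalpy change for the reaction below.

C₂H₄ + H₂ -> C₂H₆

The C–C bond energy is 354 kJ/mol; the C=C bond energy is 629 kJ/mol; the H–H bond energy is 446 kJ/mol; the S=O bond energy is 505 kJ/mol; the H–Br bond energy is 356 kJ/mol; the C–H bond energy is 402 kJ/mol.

Bonds broken (reactants):
  C–H: 4 × 402 = 1608
  C=C: 1 × 629 = 629
  H–H: 1 × 446 = 446
  Σ(broken) = 2683 kJ
Bonds formed (products):
  C–C: 1 × 354 = 354
  C–H: 6 × 402 = 2412
  Σ(formed) = 2766 kJ
ΔH = Σ(broken) − Σ(formed) = 2683 − 2766 = −83 kJ

ΔH ≈ −83 kJ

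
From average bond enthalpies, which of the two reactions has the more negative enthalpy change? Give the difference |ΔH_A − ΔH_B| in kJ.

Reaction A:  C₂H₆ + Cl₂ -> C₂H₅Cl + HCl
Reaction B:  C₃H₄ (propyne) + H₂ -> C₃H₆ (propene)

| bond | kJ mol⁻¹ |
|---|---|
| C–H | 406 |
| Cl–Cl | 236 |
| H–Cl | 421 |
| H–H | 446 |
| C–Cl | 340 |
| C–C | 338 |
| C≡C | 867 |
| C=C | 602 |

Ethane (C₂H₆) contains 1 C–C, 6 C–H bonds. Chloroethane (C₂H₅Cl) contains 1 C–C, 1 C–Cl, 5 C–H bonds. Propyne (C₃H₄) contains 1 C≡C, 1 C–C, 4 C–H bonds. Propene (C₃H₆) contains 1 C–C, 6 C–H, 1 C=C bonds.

Reaction A, by 18 kJ

Reaction A:
  Bonds broken (reactants):
    C–C: 1 × 338 = 338
    C–H: 6 × 406 = 2436
    Cl–Cl: 1 × 236 = 236
    Σ(broken) = 3010 kJ
  Bonds formed (products):
    C–C: 1 × 338 = 338
    C–Cl: 1 × 340 = 340
    C–H: 5 × 406 = 2030
    H–Cl: 1 × 421 = 421
    Σ(formed) = 3129 kJ
  ΔH_A = 3010 − 3129 = −119 kJ
Reaction B:
  Bonds broken (reactants):
    C≡C: 1 × 867 = 867
    C–C: 1 × 338 = 338
    C–H: 4 × 406 = 1624
    H–H: 1 × 446 = 446
    Σ(broken) = 3275 kJ
  Bonds formed (products):
    C–C: 1 × 338 = 338
    C–H: 6 × 406 = 2436
    C=C: 1 × 602 = 602
    Σ(formed) = 3376 kJ
  ΔH_B = 3275 − 3376 = −101 kJ
ΔH_A − ΔH_B = −18 kJ, so reaction A has the more negative ΔH; |ΔH_A − ΔH_B| = 18 kJ.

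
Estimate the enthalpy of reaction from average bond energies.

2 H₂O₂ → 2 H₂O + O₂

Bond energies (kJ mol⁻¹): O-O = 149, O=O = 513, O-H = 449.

ΔH ≈ −215 kJ

Bonds broken (reactants):
  O-H: 4 × 449 = 1796
  O-O: 2 × 149 = 298
  Σ(broken) = 2094 kJ
Bonds formed (products):
  O-H: 4 × 449 = 1796
  O=O: 1 × 513 = 513
  Σ(formed) = 2309 kJ
ΔH = Σ(broken) − Σ(formed) = 2094 − 2309 = −215 kJ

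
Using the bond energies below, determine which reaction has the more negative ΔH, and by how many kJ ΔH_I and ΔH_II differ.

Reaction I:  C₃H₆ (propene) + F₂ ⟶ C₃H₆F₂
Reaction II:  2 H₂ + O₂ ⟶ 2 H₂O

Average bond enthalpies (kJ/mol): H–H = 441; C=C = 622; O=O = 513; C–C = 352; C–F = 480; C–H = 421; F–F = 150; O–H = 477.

Reaction I, by 27 kJ

Reaction I:
  Bonds broken (reactants):
    C–C: 1 × 352 = 352
    C–H: 6 × 421 = 2526
    C=C: 1 × 622 = 622
    F–F: 1 × 150 = 150
    Σ(broken) = 3650 kJ
  Bonds formed (products):
    C–C: 2 × 352 = 704
    C–F: 2 × 480 = 960
    C–H: 6 × 421 = 2526
    Σ(formed) = 4190 kJ
  ΔH_I = 3650 − 4190 = −540 kJ
Reaction II:
  Bonds broken (reactants):
    H–H: 2 × 441 = 882
    O=O: 1 × 513 = 513
    Σ(broken) = 1395 kJ
  Bonds formed (products):
    O–H: 4 × 477 = 1908
    Σ(formed) = 1908 kJ
  ΔH_II = 1395 − 1908 = −513 kJ
ΔH_I − ΔH_II = −27 kJ, so reaction I has the more negative ΔH; |ΔH_I − ΔH_II| = 27 kJ.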